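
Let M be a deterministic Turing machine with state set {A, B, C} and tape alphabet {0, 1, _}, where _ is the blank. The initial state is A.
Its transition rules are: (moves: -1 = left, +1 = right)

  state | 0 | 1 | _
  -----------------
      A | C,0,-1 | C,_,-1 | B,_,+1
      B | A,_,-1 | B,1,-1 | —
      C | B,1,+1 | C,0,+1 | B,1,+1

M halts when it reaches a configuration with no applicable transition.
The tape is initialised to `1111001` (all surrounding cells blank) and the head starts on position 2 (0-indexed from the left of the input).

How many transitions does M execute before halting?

8

A | _11[1]1001   read 1 → write _, move -1, go to C
C | _1[1]_1001   read 1 → write 0, move +1, go to C
C | _10[_]1001   read _ → write 1, move +1, go to B
B | _101[1]001   read 1 → write 1, move -1, go to B
B | _10[1]1001   read 1 → write 1, move -1, go to B
B | _1[0]11001   read 0 → write _, move -1, go to A
A | _[1]_11001   read 1 → write _, move -1, go to C
C | [_]__11001   read _ → write 1, move +1, go to B
B | 1[_]_11001
M halts after 8 transitions.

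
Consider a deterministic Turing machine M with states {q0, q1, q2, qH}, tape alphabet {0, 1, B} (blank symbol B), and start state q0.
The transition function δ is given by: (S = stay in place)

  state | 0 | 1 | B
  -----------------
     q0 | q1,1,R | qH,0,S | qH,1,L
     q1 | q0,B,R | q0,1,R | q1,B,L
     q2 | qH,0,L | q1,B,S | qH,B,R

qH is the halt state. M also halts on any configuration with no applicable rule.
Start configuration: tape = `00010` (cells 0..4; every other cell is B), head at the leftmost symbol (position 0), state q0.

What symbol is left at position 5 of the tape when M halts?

1

q0 | [0]0010B   read 0 → write 1, move R, go to q1
q1 | 1[0]010B   read 0 → write B, move R, go to q0
q0 | 1B[0]10B   read 0 → write 1, move R, go to q1
q1 | 1B1[1]0B   read 1 → write 1, move R, go to q0
q0 | 1B11[0]B   read 0 → write 1, move R, go to q1
q1 | 1B111[B]   read B → write B, move L, go to q1
q1 | 1B11[1]B   read 1 → write 1, move R, go to q0
q0 | 1B111[B]   read B → write 1, move L, go to qH
qH | 1B11[1]1
Cell 5 holds 1 when M halts.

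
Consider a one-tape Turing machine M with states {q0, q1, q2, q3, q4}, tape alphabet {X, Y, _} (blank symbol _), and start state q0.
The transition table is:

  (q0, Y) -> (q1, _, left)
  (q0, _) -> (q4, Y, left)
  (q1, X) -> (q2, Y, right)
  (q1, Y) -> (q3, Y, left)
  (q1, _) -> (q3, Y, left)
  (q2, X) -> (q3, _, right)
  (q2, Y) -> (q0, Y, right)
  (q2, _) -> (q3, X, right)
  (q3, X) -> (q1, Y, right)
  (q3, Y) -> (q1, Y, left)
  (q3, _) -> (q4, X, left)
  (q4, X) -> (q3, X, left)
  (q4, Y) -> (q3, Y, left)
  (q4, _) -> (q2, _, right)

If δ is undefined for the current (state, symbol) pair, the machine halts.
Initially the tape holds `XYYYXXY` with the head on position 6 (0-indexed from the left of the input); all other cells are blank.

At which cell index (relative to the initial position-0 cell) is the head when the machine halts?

q0 | XYYYXX[Y]_   read Y → write _, move left, go to q1
q1 | XYYYX[X]__   read X → write Y, move right, go to q2
q2 | XYYYXY[_]_   read _ → write X, move right, go to q3
q3 | XYYYXYX[_]   read _ → write X, move left, go to q4
q4 | XYYYXY[X]X   read X → write X, move left, go to q3
q3 | XYYYX[Y]XX   read Y → write Y, move left, go to q1
q1 | XYYY[X]YXX   read X → write Y, move right, go to q2
q2 | XYYYY[Y]XX   read Y → write Y, move right, go to q0
q0 | XYYYYY[X]X
At halt the head is at cell 6.

6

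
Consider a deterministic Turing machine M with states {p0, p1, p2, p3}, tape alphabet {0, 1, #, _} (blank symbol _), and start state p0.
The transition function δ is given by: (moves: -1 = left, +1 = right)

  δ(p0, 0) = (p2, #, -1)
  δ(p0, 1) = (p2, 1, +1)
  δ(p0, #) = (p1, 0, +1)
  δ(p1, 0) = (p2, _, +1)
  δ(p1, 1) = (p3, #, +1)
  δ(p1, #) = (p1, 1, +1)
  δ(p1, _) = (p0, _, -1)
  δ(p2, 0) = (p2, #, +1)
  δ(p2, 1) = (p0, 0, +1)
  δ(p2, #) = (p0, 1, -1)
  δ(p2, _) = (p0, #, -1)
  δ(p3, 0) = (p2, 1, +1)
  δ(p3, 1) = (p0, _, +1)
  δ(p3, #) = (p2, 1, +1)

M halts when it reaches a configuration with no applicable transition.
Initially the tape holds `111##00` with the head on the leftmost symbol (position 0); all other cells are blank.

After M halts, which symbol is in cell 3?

state=p0 head=0 tape=[1]11##00___   (p0,1)→(p2,1,+1)
state=p2 head=1 tape=1[1]1##00___   (p2,1)→(p0,0,+1)
state=p0 head=2 tape=10[1]##00___   (p0,1)→(p2,1,+1)
state=p2 head=3 tape=101[#]#00___   (p2,#)→(p0,1,-1)
state=p0 head=2 tape=10[1]1#00___   (p0,1)→(p2,1,+1)
state=p2 head=3 tape=101[1]#00___   (p2,1)→(p0,0,+1)
state=p0 head=4 tape=1010[#]00___   (p0,#)→(p1,0,+1)
state=p1 head=5 tape=10100[0]0___   (p1,0)→(p2,_,+1)
state=p2 head=6 tape=10100_[0]___   (p2,0)→(p2,#,+1)
state=p2 head=7 tape=10100_#[_]__   (p2,_)→(p0,#,-1)
state=p0 head=6 tape=10100_[#]#__   (p0,#)→(p1,0,+1)
state=p1 head=7 tape=10100_0[#]__   (p1,#)→(p1,1,+1)
state=p1 head=8 tape=10100_01[_]_   (p1,_)→(p0,_,-1)
state=p0 head=7 tape=10100_0[1]__   (p0,1)→(p2,1,+1)
state=p2 head=8 tape=10100_01[_]_   (p2,_)→(p0,#,-1)
state=p0 head=7 tape=10100_0[1]#_   (p0,1)→(p2,1,+1)
state=p2 head=8 tape=10100_01[#]_   (p2,#)→(p0,1,-1)
state=p0 head=7 tape=10100_0[1]1_   (p0,1)→(p2,1,+1)
state=p2 head=8 tape=10100_01[1]_   (p2,1)→(p0,0,+1)
state=p0 head=9 tape=10100_010[_]
Cell 3 holds 0 when M halts.

0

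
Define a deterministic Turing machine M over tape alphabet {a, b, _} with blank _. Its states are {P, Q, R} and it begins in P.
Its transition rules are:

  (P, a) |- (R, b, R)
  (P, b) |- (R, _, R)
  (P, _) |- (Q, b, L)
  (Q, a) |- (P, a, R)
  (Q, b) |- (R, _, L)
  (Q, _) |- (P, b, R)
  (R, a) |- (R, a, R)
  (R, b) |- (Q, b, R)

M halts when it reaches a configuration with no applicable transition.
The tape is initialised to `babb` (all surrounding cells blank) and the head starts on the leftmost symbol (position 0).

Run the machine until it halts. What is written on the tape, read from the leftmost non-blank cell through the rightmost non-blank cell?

P | [b]abb__   read b → write _, move R, go to R
R | _[a]bb__   read a → write a, move R, go to R
R | _a[b]b__   read b → write b, move R, go to Q
Q | _ab[b]__   read b → write _, move L, go to R
R | _a[b]___   read b → write b, move R, go to Q
Q | _ab[_]__   read _ → write b, move R, go to P
P | _abb[_]_   read _ → write b, move L, go to Q
Q | _ab[b]b_   read b → write _, move L, go to R
R | _a[b]_b_   read b → write b, move R, go to Q
Q | _ab[_]b_   read _ → write b, move R, go to P
P | _abb[b]_   read b → write _, move R, go to R
R | _abb_[_]
The non-blank tape span at halt is abb.

abb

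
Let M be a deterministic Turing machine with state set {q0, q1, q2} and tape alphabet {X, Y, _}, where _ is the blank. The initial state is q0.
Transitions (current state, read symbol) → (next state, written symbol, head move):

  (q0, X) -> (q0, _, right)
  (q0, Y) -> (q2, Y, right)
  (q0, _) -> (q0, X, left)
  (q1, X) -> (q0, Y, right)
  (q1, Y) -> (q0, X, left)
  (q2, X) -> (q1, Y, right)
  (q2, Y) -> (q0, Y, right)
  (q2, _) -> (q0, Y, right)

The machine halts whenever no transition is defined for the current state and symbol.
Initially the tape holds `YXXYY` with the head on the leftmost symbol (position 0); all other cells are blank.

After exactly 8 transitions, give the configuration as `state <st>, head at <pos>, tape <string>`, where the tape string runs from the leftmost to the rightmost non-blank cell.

state q1, head at 6, tape YYYYYY

state=q0 head=0 tape=[Y]XXYY__   (q0,Y)→(q2,Y,right)
state=q2 head=1 tape=Y[X]XYY__   (q2,X)→(q1,Y,right)
state=q1 head=2 tape=YY[X]YY__   (q1,X)→(q0,Y,right)
state=q0 head=3 tape=YYY[Y]Y__   (q0,Y)→(q2,Y,right)
state=q2 head=4 tape=YYYY[Y]__   (q2,Y)→(q0,Y,right)
state=q0 head=5 tape=YYYYY[_]_   (q0,_)→(q0,X,left)
state=q0 head=4 tape=YYYY[Y]X_   (q0,Y)→(q2,Y,right)
state=q2 head=5 tape=YYYYY[X]_   (q2,X)→(q1,Y,right)
state=q1 head=6 tape=YYYYYY[_]
After 8 steps: state q1, head at 6, tape YYYYYY.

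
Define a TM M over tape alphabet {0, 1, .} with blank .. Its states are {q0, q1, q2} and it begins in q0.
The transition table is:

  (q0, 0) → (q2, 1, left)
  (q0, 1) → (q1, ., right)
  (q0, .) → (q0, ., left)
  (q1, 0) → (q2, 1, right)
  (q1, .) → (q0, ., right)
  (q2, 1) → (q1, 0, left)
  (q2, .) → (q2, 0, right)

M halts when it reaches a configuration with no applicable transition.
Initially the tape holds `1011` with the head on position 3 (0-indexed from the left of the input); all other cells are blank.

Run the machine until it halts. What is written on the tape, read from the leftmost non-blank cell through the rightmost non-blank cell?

101

state=q0 head=3 tape=.101[1]..   (q0,1)→(q1,.,right)
state=q1 head=4 tape=.101.[.].   (q1,.)→(q0,.,right)
state=q0 head=5 tape=.101..[.]   (q0,.)→(q0,.,left)
state=q0 head=4 tape=.101.[.].   (q0,.)→(q0,.,left)
state=q0 head=3 tape=.101[.]..   (q0,.)→(q0,.,left)
state=q0 head=2 tape=.10[1]...   (q0,1)→(q1,.,right)
state=q1 head=3 tape=.10.[.]..   (q1,.)→(q0,.,right)
state=q0 head=4 tape=.10..[.].   (q0,.)→(q0,.,left)
state=q0 head=3 tape=.10.[.]..   (q0,.)→(q0,.,left)
state=q0 head=2 tape=.10[.]...   (q0,.)→(q0,.,left)
state=q0 head=1 tape=.1[0]....   (q0,0)→(q2,1,left)
state=q2 head=0 tape=.[1]1....   (q2,1)→(q1,0,left)
state=q1 head=-1 tape=[.]01....   (q1,.)→(q0,.,right)
state=q0 head=0 tape=.[0]1....   (q0,0)→(q2,1,left)
state=q2 head=-1 tape=[.]11....   (q2,.)→(q2,0,right)
state=q2 head=0 tape=0[1]1....   (q2,1)→(q1,0,left)
state=q1 head=-1 tape=[0]01....   (q1,0)→(q2,1,right)
state=q2 head=0 tape=1[0]1....
The non-blank tape span at halt is 101.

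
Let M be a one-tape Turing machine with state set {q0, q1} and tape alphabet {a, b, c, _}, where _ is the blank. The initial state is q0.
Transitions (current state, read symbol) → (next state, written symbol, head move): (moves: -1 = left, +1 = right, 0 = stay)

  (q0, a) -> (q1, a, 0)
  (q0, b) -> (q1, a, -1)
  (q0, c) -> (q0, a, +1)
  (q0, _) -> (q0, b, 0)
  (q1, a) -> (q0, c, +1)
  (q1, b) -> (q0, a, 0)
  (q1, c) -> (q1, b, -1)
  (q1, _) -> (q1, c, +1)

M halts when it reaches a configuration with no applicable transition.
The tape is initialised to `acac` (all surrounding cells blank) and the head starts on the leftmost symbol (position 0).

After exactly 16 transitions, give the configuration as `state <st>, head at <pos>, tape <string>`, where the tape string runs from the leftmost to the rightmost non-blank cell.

state q1, head at 1, tape cabbba

q0 | [a]cac__   read a → write a, move 0, go to q1
q1 | [a]cac__   read a → write c, move +1, go to q0
q0 | c[c]ac__   read c → write a, move +1, go to q0
q0 | ca[a]c__   read a → write a, move 0, go to q1
q1 | ca[a]c__   read a → write c, move +1, go to q0
q0 | cac[c]__   read c → write a, move +1, go to q0
q0 | caca[_]_   read _ → write b, move 0, go to q0
q0 | caca[b]_   read b → write a, move -1, go to q1
q1 | cac[a]a_   read a → write c, move +1, go to q0
q0 | cacc[a]_   read a → write a, move 0, go to q1
q1 | cacc[a]_   read a → write c, move +1, go to q0
q0 | caccc[_]   read _ → write b, move 0, go to q0
q0 | caccc[b]   read b → write a, move -1, go to q1
q1 | cacc[c]a   read c → write b, move -1, go to q1
q1 | cac[c]ba   read c → write b, move -1, go to q1
q1 | ca[c]bba   read c → write b, move -1, go to q1
q1 | c[a]bbba
After 16 steps: state q1, head at 1, tape cabbba.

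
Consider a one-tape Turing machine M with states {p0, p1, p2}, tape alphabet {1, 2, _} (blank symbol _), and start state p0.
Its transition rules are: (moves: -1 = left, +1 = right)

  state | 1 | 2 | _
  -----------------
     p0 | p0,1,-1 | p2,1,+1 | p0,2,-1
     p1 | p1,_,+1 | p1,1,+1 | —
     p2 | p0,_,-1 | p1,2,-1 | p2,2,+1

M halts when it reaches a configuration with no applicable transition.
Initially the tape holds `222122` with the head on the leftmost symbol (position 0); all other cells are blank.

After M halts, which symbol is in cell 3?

_

state=p0 head=0 tape=[2]22122_   (p0,2)→(p2,1,+1)
state=p2 head=1 tape=1[2]2122_   (p2,2)→(p1,2,-1)
state=p1 head=0 tape=[1]22122_   (p1,1)→(p1,_,+1)
state=p1 head=1 tape=_[2]2122_   (p1,2)→(p1,1,+1)
state=p1 head=2 tape=_1[2]122_   (p1,2)→(p1,1,+1)
state=p1 head=3 tape=_11[1]22_   (p1,1)→(p1,_,+1)
state=p1 head=4 tape=_11_[2]2_   (p1,2)→(p1,1,+1)
state=p1 head=5 tape=_11_1[2]_   (p1,2)→(p1,1,+1)
state=p1 head=6 tape=_11_11[_]
Cell 3 holds _ when M halts.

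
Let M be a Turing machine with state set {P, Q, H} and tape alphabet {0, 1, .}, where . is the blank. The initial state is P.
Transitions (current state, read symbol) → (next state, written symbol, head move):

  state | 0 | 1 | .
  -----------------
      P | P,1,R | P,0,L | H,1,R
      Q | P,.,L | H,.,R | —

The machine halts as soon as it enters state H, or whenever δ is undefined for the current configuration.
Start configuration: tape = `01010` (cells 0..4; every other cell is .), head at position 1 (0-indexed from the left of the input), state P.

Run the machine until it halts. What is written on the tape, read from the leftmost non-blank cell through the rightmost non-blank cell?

100000

state=P head=1 tape=.0[1]010   (P,1)→(P,0,L)
state=P head=0 tape=.[0]0010   (P,0)→(P,1,R)
state=P head=1 tape=.1[0]010   (P,0)→(P,1,R)
state=P head=2 tape=.11[0]10   (P,0)→(P,1,R)
state=P head=3 tape=.111[1]0   (P,1)→(P,0,L)
state=P head=2 tape=.11[1]00   (P,1)→(P,0,L)
state=P head=1 tape=.1[1]000   (P,1)→(P,0,L)
state=P head=0 tape=.[1]0000   (P,1)→(P,0,L)
state=P head=-1 tape=[.]00000   (P,.)→(H,1,R)
state=H head=0 tape=1[0]0000
The non-blank tape span at halt is 100000.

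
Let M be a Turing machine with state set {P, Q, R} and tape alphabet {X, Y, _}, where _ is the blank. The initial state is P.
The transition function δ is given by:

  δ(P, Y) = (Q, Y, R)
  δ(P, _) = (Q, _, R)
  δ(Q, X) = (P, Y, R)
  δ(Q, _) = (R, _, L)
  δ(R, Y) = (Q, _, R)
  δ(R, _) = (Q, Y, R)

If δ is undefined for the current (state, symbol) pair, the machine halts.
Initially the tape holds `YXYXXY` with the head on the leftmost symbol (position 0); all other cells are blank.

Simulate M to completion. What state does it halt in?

P

P | [Y]XYXXY   read Y → write Y, move R, go to Q
Q | Y[X]YXXY   read X → write Y, move R, go to P
P | YY[Y]XXY   read Y → write Y, move R, go to Q
Q | YYY[X]XY   read X → write Y, move R, go to P
P | YYYY[X]Y
No transition is defined for (P, X); M halts in state P.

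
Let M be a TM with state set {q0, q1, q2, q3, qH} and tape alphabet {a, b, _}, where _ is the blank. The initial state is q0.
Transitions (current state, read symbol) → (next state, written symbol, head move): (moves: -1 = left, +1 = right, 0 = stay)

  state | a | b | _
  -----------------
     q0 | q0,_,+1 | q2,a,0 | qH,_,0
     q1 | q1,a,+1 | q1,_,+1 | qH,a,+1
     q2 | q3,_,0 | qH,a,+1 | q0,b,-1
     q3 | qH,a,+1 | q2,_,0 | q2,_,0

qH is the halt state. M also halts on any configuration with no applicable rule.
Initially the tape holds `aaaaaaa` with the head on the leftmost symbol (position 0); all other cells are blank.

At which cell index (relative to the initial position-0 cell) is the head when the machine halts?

state=q0 head=0 tape=[a]aaaaaa_   (q0,a)→(q0,_,+1)
state=q0 head=1 tape=_[a]aaaaa_   (q0,a)→(q0,_,+1)
state=q0 head=2 tape=__[a]aaaa_   (q0,a)→(q0,_,+1)
state=q0 head=3 tape=___[a]aaa_   (q0,a)→(q0,_,+1)
state=q0 head=4 tape=____[a]aa_   (q0,a)→(q0,_,+1)
state=q0 head=5 tape=_____[a]a_   (q0,a)→(q0,_,+1)
state=q0 head=6 tape=______[a]_   (q0,a)→(q0,_,+1)
state=q0 head=7 tape=_______[_]   (q0,_)→(qH,_,0)
state=qH head=7 tape=_______[_]
At halt the head is at cell 7.

7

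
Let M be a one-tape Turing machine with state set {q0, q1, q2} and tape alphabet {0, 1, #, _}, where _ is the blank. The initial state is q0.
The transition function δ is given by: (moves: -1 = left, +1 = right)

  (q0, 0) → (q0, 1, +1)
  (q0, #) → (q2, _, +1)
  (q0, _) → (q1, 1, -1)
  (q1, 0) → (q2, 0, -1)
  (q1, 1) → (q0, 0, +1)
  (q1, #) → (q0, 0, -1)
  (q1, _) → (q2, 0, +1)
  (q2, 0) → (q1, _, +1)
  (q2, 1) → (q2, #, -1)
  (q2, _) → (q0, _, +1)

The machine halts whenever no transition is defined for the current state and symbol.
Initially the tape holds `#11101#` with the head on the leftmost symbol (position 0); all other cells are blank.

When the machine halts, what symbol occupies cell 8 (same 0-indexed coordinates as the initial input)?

q0 | [#]11101#__   read # → write _, move +1, go to q2
q2 | _[1]1101#__   read 1 → write #, move -1, go to q2
q2 | [_]#1101#__   read _ → write _, move +1, go to q0
q0 | _[#]1101#__   read # → write _, move +1, go to q2
q2 | __[1]101#__   read 1 → write #, move -1, go to q2
q2 | _[_]#101#__   read _ → write _, move +1, go to q0
q0 | __[#]101#__   read # → write _, move +1, go to q2
q2 | ___[1]01#__   read 1 → write #, move -1, go to q2
q2 | __[_]#01#__   read _ → write _, move +1, go to q0
q0 | ___[#]01#__   read # → write _, move +1, go to q2
q2 | ____[0]1#__   read 0 → write _, move +1, go to q1
q1 | _____[1]#__   read 1 → write 0, move +1, go to q0
q0 | _____0[#]__   read # → write _, move +1, go to q2
q2 | _____0_[_]_   read _ → write _, move +1, go to q0
q0 | _____0__[_]   read _ → write 1, move -1, go to q1
q1 | _____0_[_]1   read _ → write 0, move +1, go to q2
q2 | _____0_0[1]   read 1 → write #, move -1, go to q2
q2 | _____0_[0]#   read 0 → write _, move +1, go to q1
q1 | _____0__[#]   read # → write 0, move -1, go to q0
q0 | _____0_[_]0   read _ → write 1, move -1, go to q1
q1 | _____0[_]10   read _ → write 0, move +1, go to q2
q2 | _____00[1]0   read 1 → write #, move -1, go to q2
q2 | _____0[0]#0   read 0 → write _, move +1, go to q1
q1 | _____0_[#]0   read # → write 0, move -1, go to q0
q0 | _____0[_]00   read _ → write 1, move -1, go to q1
q1 | _____[0]100   read 0 → write 0, move -1, go to q2
q2 | ____[_]0100   read _ → write _, move +1, go to q0
q0 | _____[0]100   read 0 → write 1, move +1, go to q0
q0 | _____1[1]00
Cell 8 holds 0 when M halts.

0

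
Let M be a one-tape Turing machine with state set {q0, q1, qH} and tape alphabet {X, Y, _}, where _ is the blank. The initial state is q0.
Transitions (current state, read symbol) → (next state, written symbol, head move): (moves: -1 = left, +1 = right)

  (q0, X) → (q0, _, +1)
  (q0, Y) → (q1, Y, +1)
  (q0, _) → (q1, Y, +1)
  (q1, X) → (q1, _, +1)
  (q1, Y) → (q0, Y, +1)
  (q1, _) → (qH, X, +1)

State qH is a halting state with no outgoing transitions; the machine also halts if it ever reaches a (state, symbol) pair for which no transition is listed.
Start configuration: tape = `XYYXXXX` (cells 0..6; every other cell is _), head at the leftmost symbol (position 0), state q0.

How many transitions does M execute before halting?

state=q0 head=0 tape=[X]YYXXXX___   (q0,X)→(q0,_,+1)
state=q0 head=1 tape=_[Y]YXXXX___   (q0,Y)→(q1,Y,+1)
state=q1 head=2 tape=_Y[Y]XXXX___   (q1,Y)→(q0,Y,+1)
state=q0 head=3 tape=_YY[X]XXX___   (q0,X)→(q0,_,+1)
state=q0 head=4 tape=_YY_[X]XX___   (q0,X)→(q0,_,+1)
state=q0 head=5 tape=_YY__[X]X___   (q0,X)→(q0,_,+1)
state=q0 head=6 tape=_YY___[X]___   (q0,X)→(q0,_,+1)
state=q0 head=7 tape=_YY____[_]__   (q0,_)→(q1,Y,+1)
state=q1 head=8 tape=_YY____Y[_]_   (q1,_)→(qH,X,+1)
state=qH head=9 tape=_YY____YX[_]
M halts after 9 transitions.

9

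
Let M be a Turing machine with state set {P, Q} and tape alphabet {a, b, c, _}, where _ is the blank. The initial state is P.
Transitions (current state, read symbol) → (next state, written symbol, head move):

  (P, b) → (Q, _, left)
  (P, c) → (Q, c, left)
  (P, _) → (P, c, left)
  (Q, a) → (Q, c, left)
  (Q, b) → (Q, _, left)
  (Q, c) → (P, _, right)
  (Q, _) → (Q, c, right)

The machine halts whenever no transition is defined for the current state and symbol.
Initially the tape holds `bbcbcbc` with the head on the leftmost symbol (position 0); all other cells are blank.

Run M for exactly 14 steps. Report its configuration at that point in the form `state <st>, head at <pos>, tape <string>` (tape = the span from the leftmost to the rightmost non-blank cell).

state=P head=0 tape=__[b]bcbcbc   (P,b)→(Q,_,left)
state=Q head=-1 tape=_[_]_bcbcbc   (Q,_)→(Q,c,right)
state=Q head=0 tape=_c[_]bcbcbc   (Q,_)→(Q,c,right)
state=Q head=1 tape=_cc[b]cbcbc   (Q,b)→(Q,_,left)
state=Q head=0 tape=_c[c]_cbcbc   (Q,c)→(P,_,right)
state=P head=1 tape=_c_[_]cbcbc   (P,_)→(P,c,left)
state=P head=0 tape=_c[_]ccbcbc   (P,_)→(P,c,left)
state=P head=-1 tape=_[c]cccbcbc   (P,c)→(Q,c,left)
state=Q head=-2 tape=[_]ccccbcbc   (Q,_)→(Q,c,right)
state=Q head=-1 tape=c[c]cccbcbc   (Q,c)→(P,_,right)
state=P head=0 tape=c_[c]ccbcbc   (P,c)→(Q,c,left)
state=Q head=-1 tape=c[_]cccbcbc   (Q,_)→(Q,c,right)
state=Q head=0 tape=cc[c]ccbcbc   (Q,c)→(P,_,right)
state=P head=1 tape=cc_[c]cbcbc   (P,c)→(Q,c,left)
state=Q head=0 tape=cc[_]ccbcbc
After 14 steps: state Q, head at 0, tape cc_ccbcbc.

state Q, head at 0, tape cc_ccbcbc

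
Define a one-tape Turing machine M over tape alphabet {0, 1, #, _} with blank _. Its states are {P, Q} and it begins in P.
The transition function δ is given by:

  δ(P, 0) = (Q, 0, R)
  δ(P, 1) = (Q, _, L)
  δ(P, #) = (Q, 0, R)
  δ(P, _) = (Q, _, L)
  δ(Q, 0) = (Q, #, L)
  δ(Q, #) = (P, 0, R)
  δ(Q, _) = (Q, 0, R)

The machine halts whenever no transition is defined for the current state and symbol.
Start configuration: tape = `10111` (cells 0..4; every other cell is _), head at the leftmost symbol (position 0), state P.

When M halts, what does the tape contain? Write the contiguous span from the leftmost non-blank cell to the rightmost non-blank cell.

00000011

P | ___[1]0111   read 1 → write _, move L, go to Q
Q | __[_]_0111   read _ → write 0, move R, go to Q
Q | __0[_]0111   read _ → write 0, move R, go to Q
Q | __00[0]111   read 0 → write #, move L, go to Q
Q | __0[0]#111   read 0 → write #, move L, go to Q
Q | __[0]##111   read 0 → write #, move L, go to Q
Q | _[_]###111   read _ → write 0, move R, go to Q
Q | _0[#]##111   read # → write 0, move R, go to P
P | _00[#]#111   read # → write 0, move R, go to Q
Q | _000[#]111   read # → write 0, move R, go to P
P | _0000[1]11   read 1 → write _, move L, go to Q
Q | _000[0]_11   read 0 → write #, move L, go to Q
Q | _00[0]#_11   read 0 → write #, move L, go to Q
Q | _0[0]##_11   read 0 → write #, move L, go to Q
Q | _[0]###_11   read 0 → write #, move L, go to Q
Q | [_]####_11   read _ → write 0, move R, go to Q
Q | 0[#]###_11   read # → write 0, move R, go to P
P | 00[#]##_11   read # → write 0, move R, go to Q
Q | 000[#]#_11   read # → write 0, move R, go to P
P | 0000[#]_11   read # → write 0, move R, go to Q
Q | 00000[_]11   read _ → write 0, move R, go to Q
Q | 000000[1]1
The non-blank tape span at halt is 00000011.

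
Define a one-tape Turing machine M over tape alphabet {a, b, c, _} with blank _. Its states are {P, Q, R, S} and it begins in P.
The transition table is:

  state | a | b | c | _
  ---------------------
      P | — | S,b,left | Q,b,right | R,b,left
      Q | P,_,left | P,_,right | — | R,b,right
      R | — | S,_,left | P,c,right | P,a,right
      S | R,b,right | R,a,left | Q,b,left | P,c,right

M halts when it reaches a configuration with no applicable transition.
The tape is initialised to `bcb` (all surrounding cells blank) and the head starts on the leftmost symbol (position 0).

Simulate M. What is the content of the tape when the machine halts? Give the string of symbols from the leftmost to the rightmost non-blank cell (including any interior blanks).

aa_bcb

P | ___[b]cb   read b → write b, move left, go to S
S | __[_]bcb   read _ → write c, move right, go to P
P | __c[b]cb   read b → write b, move left, go to S
S | __[c]bcb   read c → write b, move left, go to Q
Q | _[_]bbcb   read _ → write b, move right, go to R
R | _b[b]bcb   read b → write _, move left, go to S
S | _[b]_bcb   read b → write a, move left, go to R
R | [_]a_bcb   read _ → write a, move right, go to P
P | a[a]_bcb
The non-blank tape span at halt is aa_bcb.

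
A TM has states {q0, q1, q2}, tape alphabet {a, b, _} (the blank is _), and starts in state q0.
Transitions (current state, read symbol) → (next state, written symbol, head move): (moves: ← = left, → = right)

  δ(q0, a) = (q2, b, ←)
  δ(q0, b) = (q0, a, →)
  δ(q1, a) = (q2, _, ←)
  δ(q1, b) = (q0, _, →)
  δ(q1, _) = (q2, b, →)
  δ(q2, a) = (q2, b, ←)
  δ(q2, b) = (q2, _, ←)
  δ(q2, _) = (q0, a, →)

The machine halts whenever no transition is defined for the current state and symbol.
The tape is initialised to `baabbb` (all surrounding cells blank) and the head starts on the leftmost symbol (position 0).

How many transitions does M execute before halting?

18

state=q0 head=0 tape=__[b]aabbb_   (q0,b)→(q0,a,→)
state=q0 head=1 tape=__a[a]abbb_   (q0,a)→(q2,b,←)
state=q2 head=0 tape=__[a]babbb_   (q2,a)→(q2,b,←)
state=q2 head=-1 tape=_[_]bbabbb_   (q2,_)→(q0,a,→)
state=q0 head=0 tape=_a[b]babbb_   (q0,b)→(q0,a,→)
state=q0 head=1 tape=_aa[b]abbb_   (q0,b)→(q0,a,→)
state=q0 head=2 tape=_aaa[a]bbb_   (q0,a)→(q2,b,←)
state=q2 head=1 tape=_aa[a]bbbb_   (q2,a)→(q2,b,←)
state=q2 head=0 tape=_a[a]bbbbb_   (q2,a)→(q2,b,←)
state=q2 head=-1 tape=_[a]bbbbbb_   (q2,a)→(q2,b,←)
state=q2 head=-2 tape=[_]bbbbbbb_   (q2,_)→(q0,a,→)
state=q0 head=-1 tape=a[b]bbbbbb_   (q0,b)→(q0,a,→)
state=q0 head=0 tape=aa[b]bbbbb_   (q0,b)→(q0,a,→)
state=q0 head=1 tape=aaa[b]bbbb_   (q0,b)→(q0,a,→)
state=q0 head=2 tape=aaaa[b]bbb_   (q0,b)→(q0,a,→)
state=q0 head=3 tape=aaaaa[b]bb_   (q0,b)→(q0,a,→)
state=q0 head=4 tape=aaaaaa[b]b_   (q0,b)→(q0,a,→)
state=q0 head=5 tape=aaaaaaa[b]_   (q0,b)→(q0,a,→)
state=q0 head=6 tape=aaaaaaaa[_]
M halts after 18 transitions.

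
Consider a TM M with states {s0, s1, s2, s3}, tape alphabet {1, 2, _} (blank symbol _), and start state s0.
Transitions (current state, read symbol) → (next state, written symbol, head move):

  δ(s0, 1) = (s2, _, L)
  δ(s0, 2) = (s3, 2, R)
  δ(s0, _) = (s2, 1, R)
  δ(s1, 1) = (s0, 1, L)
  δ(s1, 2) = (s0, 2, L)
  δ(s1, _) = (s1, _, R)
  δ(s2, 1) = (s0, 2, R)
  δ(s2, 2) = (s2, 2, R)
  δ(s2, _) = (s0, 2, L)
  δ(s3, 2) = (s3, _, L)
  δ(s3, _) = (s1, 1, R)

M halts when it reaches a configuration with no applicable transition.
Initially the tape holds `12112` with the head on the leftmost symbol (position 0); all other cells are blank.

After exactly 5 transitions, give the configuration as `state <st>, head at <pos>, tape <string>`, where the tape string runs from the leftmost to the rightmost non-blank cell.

s0 | __[1]2112   read 1 → write _, move L, go to s2
s2 | _[_]_2112   read _ → write 2, move L, go to s0
s0 | [_]2_2112   read _ → write 1, move R, go to s2
s2 | 1[2]_2112   read 2 → write 2, move R, go to s2
s2 | 12[_]2112   read _ → write 2, move L, go to s0
s0 | 1[2]22112
After 5 steps: state s0, head at -1, tape 1222112.

state s0, head at -1, tape 1222112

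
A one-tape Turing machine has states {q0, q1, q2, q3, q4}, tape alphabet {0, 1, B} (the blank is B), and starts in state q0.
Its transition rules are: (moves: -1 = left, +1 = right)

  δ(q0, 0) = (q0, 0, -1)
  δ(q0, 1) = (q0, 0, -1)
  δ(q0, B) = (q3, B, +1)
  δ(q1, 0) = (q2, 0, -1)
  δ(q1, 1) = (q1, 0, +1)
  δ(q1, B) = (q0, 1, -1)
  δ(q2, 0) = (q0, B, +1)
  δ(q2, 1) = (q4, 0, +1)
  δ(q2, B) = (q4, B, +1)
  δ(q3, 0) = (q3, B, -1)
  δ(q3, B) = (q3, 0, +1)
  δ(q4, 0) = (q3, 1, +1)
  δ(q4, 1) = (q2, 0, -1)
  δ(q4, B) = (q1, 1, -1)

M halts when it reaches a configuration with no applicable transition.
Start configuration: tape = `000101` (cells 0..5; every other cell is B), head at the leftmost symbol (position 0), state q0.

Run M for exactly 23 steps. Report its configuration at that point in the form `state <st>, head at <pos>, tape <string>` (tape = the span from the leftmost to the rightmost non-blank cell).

state q3, head at 3, tape 000000101

q0 | BBB[0]00101   read 0 → write 0, move -1, go to q0
q0 | BB[B]000101   read B → write B, move +1, go to q3
q3 | BBB[0]00101   read 0 → write B, move -1, go to q3
q3 | BB[B]B00101   read B → write 0, move +1, go to q3
q3 | BB0[B]00101   read B → write 0, move +1, go to q3
q3 | BB00[0]0101   read 0 → write B, move -1, go to q3
q3 | BB0[0]B0101   read 0 → write B, move -1, go to q3
q3 | BB[0]BB0101   read 0 → write B, move -1, go to q3
q3 | B[B]BBB0101   read B → write 0, move +1, go to q3
q3 | B0[B]BB0101   read B → write 0, move +1, go to q3
q3 | B00[B]B0101   read B → write 0, move +1, go to q3
q3 | B000[B]0101   read B → write 0, move +1, go to q3
q3 | B0000[0]101   read 0 → write B, move -1, go to q3
q3 | B000[0]B101   read 0 → write B, move -1, go to q3
q3 | B00[0]BB101   read 0 → write B, move -1, go to q3
q3 | B0[0]BBB101   read 0 → write B, move -1, go to q3
q3 | B[0]BBBB101   read 0 → write B, move -1, go to q3
q3 | [B]BBBBB101   read B → write 0, move +1, go to q3
q3 | 0[B]BBBB101   read B → write 0, move +1, go to q3
q3 | 00[B]BBB101   read B → write 0, move +1, go to q3
q3 | 000[B]BB101   read B → write 0, move +1, go to q3
q3 | 0000[B]B101   read B → write 0, move +1, go to q3
q3 | 00000[B]101   read B → write 0, move +1, go to q3
q3 | 000000[1]01
After 23 steps: state q3, head at 3, tape 000000101.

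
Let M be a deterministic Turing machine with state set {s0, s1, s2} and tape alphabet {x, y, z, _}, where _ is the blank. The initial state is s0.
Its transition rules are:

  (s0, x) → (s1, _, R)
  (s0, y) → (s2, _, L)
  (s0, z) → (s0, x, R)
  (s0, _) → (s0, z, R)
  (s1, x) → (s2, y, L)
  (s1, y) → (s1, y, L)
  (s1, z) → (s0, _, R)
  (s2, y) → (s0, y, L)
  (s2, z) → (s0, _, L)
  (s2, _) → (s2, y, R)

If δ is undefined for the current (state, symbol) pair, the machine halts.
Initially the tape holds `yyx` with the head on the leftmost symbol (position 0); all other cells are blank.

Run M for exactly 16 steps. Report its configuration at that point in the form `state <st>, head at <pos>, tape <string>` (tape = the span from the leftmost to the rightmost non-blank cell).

state=s0 head=0 tape=___[y]yx   (s0,y)→(s2,_,L)
state=s2 head=-1 tape=__[_]_yx   (s2,_)→(s2,y,R)
state=s2 head=0 tape=__y[_]yx   (s2,_)→(s2,y,R)
state=s2 head=1 tape=__yy[y]x   (s2,y)→(s0,y,L)
state=s0 head=0 tape=__y[y]yx   (s0,y)→(s2,_,L)
state=s2 head=-1 tape=__[y]_yx   (s2,y)→(s0,y,L)
state=s0 head=-2 tape=_[_]y_yx   (s0,_)→(s0,z,R)
state=s0 head=-1 tape=_z[y]_yx   (s0,y)→(s2,_,L)
state=s2 head=-2 tape=_[z]__yx   (s2,z)→(s0,_,L)
state=s0 head=-3 tape=[_]___yx   (s0,_)→(s0,z,R)
state=s0 head=-2 tape=z[_]__yx   (s0,_)→(s0,z,R)
state=s0 head=-1 tape=zz[_]_yx   (s0,_)→(s0,z,R)
state=s0 head=0 tape=zzz[_]yx   (s0,_)→(s0,z,R)
state=s0 head=1 tape=zzzz[y]x   (s0,y)→(s2,_,L)
state=s2 head=0 tape=zzz[z]_x   (s2,z)→(s0,_,L)
state=s0 head=-1 tape=zz[z]__x   (s0,z)→(s0,x,R)
state=s0 head=0 tape=zzx[_]_x
After 16 steps: state s0, head at 0, tape zzx__x.

state s0, head at 0, tape zzx__x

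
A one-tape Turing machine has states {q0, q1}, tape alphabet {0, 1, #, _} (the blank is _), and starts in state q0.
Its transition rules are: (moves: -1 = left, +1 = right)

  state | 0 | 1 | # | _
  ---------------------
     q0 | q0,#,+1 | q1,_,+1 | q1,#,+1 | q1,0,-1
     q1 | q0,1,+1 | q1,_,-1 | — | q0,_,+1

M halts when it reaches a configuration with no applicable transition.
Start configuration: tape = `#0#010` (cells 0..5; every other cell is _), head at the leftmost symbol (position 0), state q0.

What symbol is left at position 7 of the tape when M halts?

0

q0 | [#]0#010__   read # → write #, move +1, go to q1
q1 | #[0]#010__   read 0 → write 1, move +1, go to q0
q0 | #1[#]010__   read # → write #, move +1, go to q1
q1 | #1#[0]10__   read 0 → write 1, move +1, go to q0
q0 | #1#1[1]0__   read 1 → write _, move +1, go to q1
q1 | #1#1_[0]__   read 0 → write 1, move +1, go to q0
q0 | #1#1_1[_]_   read _ → write 0, move -1, go to q1
q1 | #1#1_[1]0_   read 1 → write _, move -1, go to q1
q1 | #1#1[_]_0_   read _ → write _, move +1, go to q0
q0 | #1#1_[_]0_   read _ → write 0, move -1, go to q1
q1 | #1#1[_]00_   read _ → write _, move +1, go to q0
q0 | #1#1_[0]0_   read 0 → write #, move +1, go to q0
q0 | #1#1_#[0]_   read 0 → write #, move +1, go to q0
q0 | #1#1_##[_]   read _ → write 0, move -1, go to q1
q1 | #1#1_#[#]0
Cell 7 holds 0 when M halts.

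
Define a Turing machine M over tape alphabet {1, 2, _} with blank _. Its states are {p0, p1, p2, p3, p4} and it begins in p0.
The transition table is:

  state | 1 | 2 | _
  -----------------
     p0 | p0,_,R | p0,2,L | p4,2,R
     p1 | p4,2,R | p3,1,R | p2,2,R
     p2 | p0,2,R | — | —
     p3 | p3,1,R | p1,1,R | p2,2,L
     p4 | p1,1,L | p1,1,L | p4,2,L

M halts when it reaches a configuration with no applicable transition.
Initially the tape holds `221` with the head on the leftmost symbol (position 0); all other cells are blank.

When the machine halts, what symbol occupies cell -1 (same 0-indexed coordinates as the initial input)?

1

p0 | _[2]21___   read 2 → write 2, move L, go to p0
p0 | [_]221___   read _ → write 2, move R, go to p4
p4 | 2[2]21___   read 2 → write 1, move L, go to p1
p1 | [2]121___   read 2 → write 1, move R, go to p3
p3 | 1[1]21___   read 1 → write 1, move R, go to p3
p3 | 11[2]1___   read 2 → write 1, move R, go to p1
p1 | 111[1]___   read 1 → write 2, move R, go to p4
p4 | 1112[_]__   read _ → write 2, move L, go to p4
p4 | 111[2]2__   read 2 → write 1, move L, go to p1
p1 | 11[1]12__   read 1 → write 2, move R, go to p4
p4 | 112[1]2__   read 1 → write 1, move L, go to p1
p1 | 11[2]12__   read 2 → write 1, move R, go to p3
p3 | 111[1]2__   read 1 → write 1, move R, go to p3
p3 | 1111[2]__   read 2 → write 1, move R, go to p1
p1 | 11111[_]_   read _ → write 2, move R, go to p2
p2 | 111112[_]
Cell -1 holds 1 when M halts.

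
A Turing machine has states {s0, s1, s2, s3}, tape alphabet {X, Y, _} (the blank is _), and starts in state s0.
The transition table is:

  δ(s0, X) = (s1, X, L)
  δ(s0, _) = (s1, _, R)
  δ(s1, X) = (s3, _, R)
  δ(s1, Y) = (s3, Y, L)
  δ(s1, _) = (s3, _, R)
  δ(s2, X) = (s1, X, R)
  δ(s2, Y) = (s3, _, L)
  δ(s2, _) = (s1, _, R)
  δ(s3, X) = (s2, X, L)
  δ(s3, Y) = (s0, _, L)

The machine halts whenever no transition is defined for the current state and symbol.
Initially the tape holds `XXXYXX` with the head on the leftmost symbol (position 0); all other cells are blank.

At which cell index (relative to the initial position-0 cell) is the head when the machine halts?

state=s0 head=0 tape=_[X]XXYXX_   (s0,X)→(s1,X,L)
state=s1 head=-1 tape=[_]XXXYXX_   (s1,_)→(s3,_,R)
state=s3 head=0 tape=_[X]XXYXX_   (s3,X)→(s2,X,L)
state=s2 head=-1 tape=[_]XXXYXX_   (s2,_)→(s1,_,R)
state=s1 head=0 tape=_[X]XXYXX_   (s1,X)→(s3,_,R)
state=s3 head=1 tape=__[X]XYXX_   (s3,X)→(s2,X,L)
state=s2 head=0 tape=_[_]XXYXX_   (s2,_)→(s1,_,R)
state=s1 head=1 tape=__[X]XYXX_   (s1,X)→(s3,_,R)
state=s3 head=2 tape=___[X]YXX_   (s3,X)→(s2,X,L)
state=s2 head=1 tape=__[_]XYXX_   (s2,_)→(s1,_,R)
state=s1 head=2 tape=___[X]YXX_   (s1,X)→(s3,_,R)
state=s3 head=3 tape=____[Y]XX_   (s3,Y)→(s0,_,L)
state=s0 head=2 tape=___[_]_XX_   (s0,_)→(s1,_,R)
state=s1 head=3 tape=____[_]XX_   (s1,_)→(s3,_,R)
state=s3 head=4 tape=_____[X]X_   (s3,X)→(s2,X,L)
state=s2 head=3 tape=____[_]XX_   (s2,_)→(s1,_,R)
state=s1 head=4 tape=_____[X]X_   (s1,X)→(s3,_,R)
state=s3 head=5 tape=______[X]_   (s3,X)→(s2,X,L)
state=s2 head=4 tape=_____[_]X_   (s2,_)→(s1,_,R)
state=s1 head=5 tape=______[X]_   (s1,X)→(s3,_,R)
state=s3 head=6 tape=_______[_]
At halt the head is at cell 6.

6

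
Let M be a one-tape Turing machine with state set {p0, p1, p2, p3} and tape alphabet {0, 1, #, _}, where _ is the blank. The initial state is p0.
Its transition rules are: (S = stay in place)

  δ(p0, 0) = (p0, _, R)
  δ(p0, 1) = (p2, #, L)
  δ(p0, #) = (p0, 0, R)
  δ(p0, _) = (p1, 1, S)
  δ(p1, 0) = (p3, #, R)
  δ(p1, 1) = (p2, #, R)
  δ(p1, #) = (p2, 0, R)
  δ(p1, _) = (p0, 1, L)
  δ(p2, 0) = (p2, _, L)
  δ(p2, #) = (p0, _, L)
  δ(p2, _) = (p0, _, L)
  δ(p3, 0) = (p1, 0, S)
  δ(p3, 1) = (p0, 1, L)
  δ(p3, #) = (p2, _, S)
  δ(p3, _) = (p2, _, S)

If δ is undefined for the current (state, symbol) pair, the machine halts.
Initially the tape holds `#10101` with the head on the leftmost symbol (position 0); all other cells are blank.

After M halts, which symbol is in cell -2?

0

p0 | __[#]10101   read # → write 0, move R, go to p0
p0 | __0[1]0101   read 1 → write #, move L, go to p2
p2 | __[0]#0101   read 0 → write _, move L, go to p2
p2 | _[_]_#0101   read _ → write _, move L, go to p0
p0 | [_]__#0101   read _ → write 1, move S, go to p1
p1 | [1]__#0101   read 1 → write #, move R, go to p2
p2 | #[_]_#0101   read _ → write _, move L, go to p0
p0 | [#]__#0101   read # → write 0, move R, go to p0
p0 | 0[_]_#0101   read _ → write 1, move S, go to p1
p1 | 0[1]_#0101   read 1 → write #, move R, go to p2
p2 | 0#[_]#0101   read _ → write _, move L, go to p0
p0 | 0[#]_#0101   read # → write 0, move R, go to p0
p0 | 00[_]#0101   read _ → write 1, move S, go to p1
p1 | 00[1]#0101   read 1 → write #, move R, go to p2
p2 | 00#[#]0101   read # → write _, move L, go to p0
p0 | 00[#]_0101   read # → write 0, move R, go to p0
p0 | 000[_]0101   read _ → write 1, move S, go to p1
p1 | 000[1]0101   read 1 → write #, move R, go to p2
p2 | 000#[0]101   read 0 → write _, move L, go to p2
p2 | 000[#]_101   read # → write _, move L, go to p0
p0 | 00[0]__101   read 0 → write _, move R, go to p0
p0 | 00_[_]_101   read _ → write 1, move S, go to p1
p1 | 00_[1]_101   read 1 → write #, move R, go to p2
p2 | 00_#[_]101   read _ → write _, move L, go to p0
p0 | 00_[#]_101   read # → write 0, move R, go to p0
p0 | 00_0[_]101   read _ → write 1, move S, go to p1
p1 | 00_0[1]101   read 1 → write #, move R, go to p2
p2 | 00_0#[1]01
Cell -2 holds 0 when M halts.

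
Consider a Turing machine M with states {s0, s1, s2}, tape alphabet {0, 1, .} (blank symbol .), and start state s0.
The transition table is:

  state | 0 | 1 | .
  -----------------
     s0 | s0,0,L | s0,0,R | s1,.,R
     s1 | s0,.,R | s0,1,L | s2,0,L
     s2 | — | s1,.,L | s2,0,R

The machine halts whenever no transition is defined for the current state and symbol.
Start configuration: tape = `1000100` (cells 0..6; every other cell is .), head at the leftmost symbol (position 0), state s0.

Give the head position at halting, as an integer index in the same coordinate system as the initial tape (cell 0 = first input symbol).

8

s0 | .[1]000100..   read 1 → write 0, move R, go to s0
s0 | .0[0]00100..   read 0 → write 0, move L, go to s0
s0 | .[0]000100..   read 0 → write 0, move L, go to s0
s0 | [.]0000100..   read . → write ., move R, go to s1
s1 | .[0]000100..   read 0 → write ., move R, go to s0
s0 | ..[0]00100..   read 0 → write 0, move L, go to s0
s0 | .[.]000100..   read . → write ., move R, go to s1
s1 | ..[0]00100..   read 0 → write ., move R, go to s0
s0 | ...[0]0100..   read 0 → write 0, move L, go to s0
s0 | ..[.]00100..   read . → write ., move R, go to s1
s1 | ...[0]0100..   read 0 → write ., move R, go to s0
s0 | ....[0]100..   read 0 → write 0, move L, go to s0
s0 | ...[.]0100..   read . → write ., move R, go to s1
s1 | ....[0]100..   read 0 → write ., move R, go to s0
s0 | .....[1]00..   read 1 → write 0, move R, go to s0
s0 | .....0[0]0..   read 0 → write 0, move L, go to s0
s0 | .....[0]00..   read 0 → write 0, move L, go to s0
s0 | ....[.]000..   read . → write ., move R, go to s1
s1 | .....[0]00..   read 0 → write ., move R, go to s0
s0 | ......[0]0..   read 0 → write 0, move L, go to s0
s0 | .....[.]00..   read . → write ., move R, go to s1
s1 | ......[0]0..   read 0 → write ., move R, go to s0
s0 | .......[0]..   read 0 → write 0, move L, go to s0
s0 | ......[.]0..   read . → write ., move R, go to s1
s1 | .......[0]..   read 0 → write ., move R, go to s0
s0 | ........[.].   read . → write ., move R, go to s1
s1 | .........[.]   read . → write 0, move L, go to s2
s2 | ........[.]0   read . → write 0, move R, go to s2
s2 | ........0[0]
At halt the head is at cell 8.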